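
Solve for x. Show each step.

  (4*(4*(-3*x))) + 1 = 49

Step 1. [(4*(4*(-3*x))) + 1 = 49] 1 comes off first (subtract 1). So sub: 4*(4*(-3*x)) = 48.
Step 2. [4*(4*(-3*x)) = 48] 4 out front; divide by 4 ⇒ div: 4*(-3*x) = 12.
Step 3. [4*(-3*x) = 12] 4 out front; divide by 4, so div: -3*x = 3.
Step 4. [-3*x = 3] -3 out front; divide by -3, so div: x = -1.

Answer: x ∈ {-1}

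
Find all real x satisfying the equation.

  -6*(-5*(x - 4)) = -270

Step 1. [-6*(-5*(x - 4)) = -270] LHS = -6·(…); ÷-6 both sides. So div: -5*(x - 4) = 45.
Step 2. [-5*(x - 4) = 45] -5 out front; divide by -5. So div: x - 4 = -9.
Step 3. [x - 4 = -9] the outer -4 inverts by adding 4. So sub: x = -5.

Answer: x ∈ {-5}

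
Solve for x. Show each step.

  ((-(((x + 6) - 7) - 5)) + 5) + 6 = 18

Step 1. [((-(((x + 6) - 7) - 5)) + 5) + 6 = 18] +6 is outermost — subtract 6 both sides, so sub: (-(((x + 6) - 7) - 5)) + 5 = 12.
Step 2. [(-(((x + 6) - 7) - 5)) + 5 = 12] 5 comes off first (subtract 5). So sub: -(((x + 6) - 7) - 5) = 7.
Step 3. [-(((x + 6) - 7) - 5) = 7] leading − — multiply by −1. So neg: ((x + 6) - 7) - 5 = -7.
Step 4. [((x + 6) - 7) - 5 = -7] add 5: x sits inside (… - 5) ⇒ sub: (x + 6) - 7 = -2.
Step 5. [(x + 6) - 7 = -2] the outer -7 inverts by adding 7. So sub: x + 6 = 5.
Step 6. [x + 6 = 5] the outer +6 inverts by subtracting 6. So sub: x = -1.

Answer: x ∈ {-1}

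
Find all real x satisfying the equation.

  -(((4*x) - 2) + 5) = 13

Step 1. [-(((4*x) - 2) + 5) = 13] leading − — multiply by −1, so neg: ((4*x) - 2) + 5 = -13.
Step 2. [((4*x) - 2) + 5 = -13] 5 comes off first (subtract 5). So sub: (4*x) - 2 = -18.
Step 3. [(4*x) - 2 = -18] the outer -2 inverts by adding 2. So sub: 4*x = -16.
Step 4. [4*x = -16] divide by the outer 4 ⇒ div: x = -4.

Answer: x ∈ {-4}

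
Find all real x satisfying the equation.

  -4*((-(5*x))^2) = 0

Step 1. [-4*((-(5*x))^2) = 0] -4·(inner) — divide through by -4 ⇒ div: (-(5*x))^2 = 0.
Step 2. [(-(5*x))^2 = 0] √ both sides: 0 ≥ 0 gives two branches, so sqrt: -(5*x) = 0.
Step 3. [-(5*x) = 0] flip signs both sides ⇒ neg: 5*x = 0.
Step 4. [5*x = 0] 5·(inner) — divide through by 5, so div: x = 0.

Answer: x ∈ {0}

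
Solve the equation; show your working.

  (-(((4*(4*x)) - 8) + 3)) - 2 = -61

Step 1. [(-(((4*(4*x)) - 8) + 3)) - 2 = -61] the outer -2 inverts by adding 2 ⇒ sub: -(((4*(4*x)) - 8) + 3) = -59.
Step 2. [-(((4*(4*x)) - 8) + 3) = -59] LHS negated; negate both sides. So neg: ((4*(4*x)) - 8) + 3 = 59.
Step 3. [((4*(4*x)) - 8) + 3 = 59] subtract 3: x sits inside (… + 3). So sub: (4*(4*x)) - 8 = 56.
Step 4. [(4*(4*x)) - 8 = 56] common factor 4 (LHS and 56) — divide through, so factor: (4*x) - 2 = 14.
Step 5. [(4*x) - 2 = 14] add 2: x sits inside (… - 2). So sub: 4*x = 16.
Step 6. [4*x = 16] LHS = 4·(…); ÷4 both sides. So div: x = 4.

Answer: x ∈ {4}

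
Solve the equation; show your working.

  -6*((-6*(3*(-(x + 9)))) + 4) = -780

Step 1. [-6*((-6*(3*(-(x + 9)))) + 4) = -780] -6 out front; divide by -6, so div: (-6*(3*(-(x + 9)))) + 4 = 130.
Step 2. [(-6*(3*(-(x + 9)))) + 4 = 130] the outer +4 inverts by subtracting 4 ⇒ sub: -6*(3*(-(x + 9))) = 126.
Step 3. [-6*(3*(-(x + 9))) = 126] leading coefficient -6: divide by -6, so div: 3*(-(x + 9)) = -21.
Step 4. [3*(-(x + 9)) = -21] leading coefficient 3: divide by 3. So div: -(x + 9) = -7.
Step 5. [-(x + 9) = -7] leading − — multiply by −1, so neg: x + 9 = 7.
Step 6. [x + 9 = 7] +9 is outermost — subtract 9 both sides, so sub: x = -2.

Answer: x ∈ {-2}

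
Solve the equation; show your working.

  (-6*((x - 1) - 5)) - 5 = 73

Step 1. [(-6*((x - 1) - 5)) - 5 = 73] 5 comes off first (add 5). So sub: -6*((x - 1) - 5) = 78.
Step 2. [-6*((x - 1) - 5) = 78] divide by the outer -6 ⇒ div: (x - 1) - 5 = -13.
Step 3. [(x - 1) - 5 = -13] the outer -5 inverts by adding 5. So sub: x - 1 = -8.
Step 4. [x - 1 = -8] the outer -1 inverts by adding 1 ⇒ sub: x = -7.

Answer: x ∈ {-7}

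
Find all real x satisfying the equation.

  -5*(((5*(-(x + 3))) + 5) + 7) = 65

Step 1. [-5*(((5*(-(x + 3))) + 5) + 7) = 65] -5 out front; divide by -5. So div: ((5*(-(x + 3))) + 5) + 7 = -13.
Step 2. [((5*(-(x + 3))) + 5) + 7 = -13] +7 is outermost — subtract 7 both sides ⇒ sub: (5*(-(x + 3))) + 5 = -20.
Step 3. [(5*(-(x + 3))) + 5 = -20] common factor 5 (LHS and -20) — divide through, so factor: (-(x + 3)) + 1 = -4.
Step 4. [(-(x + 3)) + 1 = -4] the outer +1 inverts by subtracting 1 ⇒ sub: -(x + 3) = -5.
Step 5. [-(x + 3) = -5] leading − — multiply by −1, so neg: x + 3 = 5.
Step 6. [x + 3 = 5] +3 is outermost — subtract 3 both sides. So sub: x = 2.

Answer: x ∈ {2}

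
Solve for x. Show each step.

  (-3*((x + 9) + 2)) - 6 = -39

Step 1. [(-3*((x + 9) + 2)) - 6 = -39] -3 divides every term; factor it out. So factor: ((x + 9) + 2) + 2 = 13.
Step 2. [((x + 9) + 2) + 2 = 13] subtract 2: x sits inside (… + 2). So sub: (x + 9) + 2 = 11.
Step 3. [(x + 9) + 2 = 11] 2 comes off first (subtract 2). So sub: x + 9 = 9.
Step 4. [x + 9 = 9] 9 comes off first (subtract 9). So sub: x = 0.

Answer: x ∈ {0}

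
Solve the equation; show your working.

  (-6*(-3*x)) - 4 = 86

Step 1. [(-6*(-3*x)) - 4 = 86] peel the -4: add 4 from each side. So sub: -6*(-3*x) = 90.
Step 2. [-6*(-3*x) = 90] -6 out front; divide by -6, so div: -3*x = -15.
Step 3. [-3*x = -15] -3 out front; divide by -3, so div: x = 5.

Answer: x ∈ {5}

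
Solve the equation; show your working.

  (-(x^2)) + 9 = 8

Step 1. [(-(x^2)) + 9 = 8] peel the +9: subtract 9 from each side. So sub: -(x^2) = -1.
Step 2. [-(x^2) = -1] leading − — multiply by −1, so neg: x^2 = 1.
Step 3. [x^2 = 1] √ both sides: 1 ≥ 0 gives two branches, so sqrt: x = 1 or -1.

Answer: x ∈ {-1, 1}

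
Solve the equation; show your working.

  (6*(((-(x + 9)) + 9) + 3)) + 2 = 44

Step 1. [(6*(((-(x + 9)) + 9) + 3)) + 2 = 44] subtract 2: x sits inside (… + 2). So sub: 6*(((-(x + 9)) + 9) + 3) = 42.
Step 2. [6*(((-(x + 9)) + 9) + 3) = 42] 6·(inner) — divide through by 6. So div: ((-(x + 9)) + 9) + 3 = 7.
Step 3. [((-(x + 9)) + 9) + 3 = 7] subtract 3: x sits inside (… + 3), so sub: (-(x + 9)) + 9 = 4.
Step 4. [(-(x + 9)) + 9 = 4] peel the +9: subtract 9 from each side ⇒ sub: -(x + 9) = -5.
Step 5. [-(x + 9) = -5] LHS negated; negate both sides, so neg: x + 9 = 5.
Step 6. [x + 9 = 5] +9 is outermost — subtract 9 both sides, so sub: x = -4.

Answer: x ∈ {-4}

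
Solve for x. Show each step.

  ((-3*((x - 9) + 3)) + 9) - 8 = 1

Step 1. [((-3*((x - 9) + 3)) + 9) - 8 = 1] 8 comes off first (add 8), so sub: (-3*((x - 9) + 3)) + 9 = 9.
Step 2. [(-3*((x - 9) + 3)) + 9 = 9] peel the +9: subtract 9 from each side ⇒ sub: -3*((x - 9) + 3) = 0.
Step 3. [-3*((x - 9) + 3) = 0] leading coefficient -3: divide by -3. So div: (x - 9) + 3 = 0.
Step 4. [(x - 9) + 3 = 0] +3 is outermost — subtract 3 both sides ⇒ sub: x - 9 = -3.
Step 5. [x - 9 = -3] -9 is outermost — add 9 both sides ⇒ sub: x = 6.

Answer: x ∈ {6}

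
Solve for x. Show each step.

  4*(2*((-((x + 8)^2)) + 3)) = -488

Step 1. [4*(2*((-((x + 8)^2)) + 3)) = -488] 4·(inner) — divide through by 4 ⇒ div: 2*((-((x + 8)^2)) + 3) = -122.
Step 2. [2*((-((x + 8)^2)) + 3) = -122] LHS = 2·(…); ÷2 both sides. So div: (-((x + 8)^2)) + 3 = -61.
Step 3. [(-((x + 8)^2)) + 3 = -61] 3 comes off first (subtract 3) ⇒ sub: -((x + 8)^2) = -64.
Step 4. [-((x + 8)^2) = -64] LHS negated; negate both sides ⇒ neg: (x + 8)^2 = 64.
Step 5. [(x + 8)^2 = 64] LHS squared, RHS 64 ≥ 0: apply √ (±) ⇒ sqrt: x + 8 = 8 or -8.
Step 6. [x + 8 = 8 or -8] peel the +8: subtract 8 from each side, so sub: x = 0 or -16.

Answer: x ∈ {-16, 0}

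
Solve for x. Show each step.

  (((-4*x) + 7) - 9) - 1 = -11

Step 1. [(((-4*x) + 7) - 9) - 1 = -11] add 1: x sits inside (… - 1). So sub: ((-4*x) + 7) - 9 = -10.
Step 2. [((-4*x) + 7) - 9 = -10] peel the -9: add 9 from each side ⇒ sub: (-4*x) + 7 = -1.
Step 3. [(-4*x) + 7 = -1] 7 comes off first (subtract 7) ⇒ sub: -4*x = -8.
Step 4. [-4*x = -8] leading coefficient -4: divide by -4. So div: x = 2.

Answer: x ∈ {2}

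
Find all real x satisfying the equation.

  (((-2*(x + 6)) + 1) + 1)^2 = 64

Step 1. [(((-2*(x + 6)) + 1) + 1)^2 = 64] √ both sides: 64 ≥ 0 gives two branches. So sqrt: ((-2*(x + 6)) + 1) + 1 = 8 or -8.
Step 2. [((-2*(x + 6)) + 1) + 1 = 8 or -8] +1 is outermost — subtract 1 both sides ⇒ sub: (-2*(x + 6)) + 1 = 7 or -9.
Step 3. [(-2*(x + 6)) + 1 = 7 or -9] peel the +1: subtract 1 from each side ⇒ sub: -2*(x + 6) = 6 or -10.
Step 4. [-2*(x + 6) = 6 or -10] LHS = -2·(…); ÷-2 both sides. So div: x + 6 = -3 or 5.
Step 5. [x + 6 = -3 or 5] +6 is outermost — subtract 6 both sides. So sub: x = -9 or -1.

Answer: x ∈ {-9, -1}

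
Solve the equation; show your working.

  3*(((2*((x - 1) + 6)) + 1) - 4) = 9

Step 1. [3*(((2*((x - 1) + 6)) + 1) - 4) = 9] divide by the outer 3. So div: ((2*((x - 1) + 6)) + 1) - 4 = 3.
Step 2. [((2*((x - 1) + 6)) + 1) - 4 = 3] add 4: x sits inside (… - 4), so sub: (2*((x - 1) + 6)) + 1 = 7.
Step 3. [(2*((x - 1) + 6)) + 1 = 7] +1 is outermost — subtract 1 both sides ⇒ sub: 2*((x - 1) + 6) = 6.
Step 4. [2*((x - 1) + 6) = 6] LHS = 2·(…); ÷2 both sides, so div: (x - 1) + 6 = 3.
Step 5. [(x - 1) + 6 = 3] +6 is outermost — subtract 6 both sides. So sub: x - 1 = -3.
Step 6. [x - 1 = -3] -1 is outermost — add 1 both sides. So sub: x = -2.

Answer: x ∈ {-2}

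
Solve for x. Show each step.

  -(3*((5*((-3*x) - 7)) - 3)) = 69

Step 1. [-(3*((5*((-3*x) - 7)) - 3)) = 69] flip signs both sides ⇒ neg: 3*((5*((-3*x) - 7)) - 3) = -69.
Step 2. [3*((5*((-3*x) - 7)) - 3) = -69] LHS = 3·(…); ÷3 both sides ⇒ div: (5*((-3*x) - 7)) - 3 = -23.
Step 3. [(5*((-3*x) - 7)) - 3 = -23] 3 comes off first (add 3). So sub: 5*((-3*x) - 7) = -20.
Step 4. [5*((-3*x) - 7) = -20] 5·(inner) — divide through by 5. So div: (-3*x) - 7 = -4.
Step 5. [(-3*x) - 7 = -4] 7 comes off first (add 7), so sub: -3*x = 3.
Step 6. [-3*x = 3] -3 out front; divide by -3. So div: x = -1.

Answer: x ∈ {-1}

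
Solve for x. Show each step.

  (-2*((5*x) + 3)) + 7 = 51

Step 1. [(-2*((5*x) + 3)) + 7 = 51] subtract 7: x sits inside (… + 7), so sub: -2*((5*x) + 3) = 44.
Step 2. [-2*((5*x) + 3) = 44] LHS = -2·(…); ÷-2 both sides. So div: (5*x) + 3 = -22.
Step 3. [(5*x) + 3 = -22] subtract 3: x sits inside (… + 3). So sub: 5*x = -25.
Step 4. [5*x = -25] divide by the outer 5, so div: x = -5.

Answer: x ∈ {-5}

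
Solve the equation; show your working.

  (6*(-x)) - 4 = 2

Step 1. [(6*(-x)) - 4 = 2] 4 comes off first (add 4) ⇒ sub: 6*(-x) = 6.
Step 2. [6*(-x) = 6] 6 out front; divide by 6. So div: -x = 1.
Step 3. [-x = 1] flip signs both sides. So neg: x = -1.

Answer: x ∈ {-1}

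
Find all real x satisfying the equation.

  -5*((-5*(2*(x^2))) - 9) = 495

Step 1. [-5*((-5*(2*(x^2))) - 9) = 495] -5·(inner) — divide through by -5, so div: (-5*(2*(x^2))) - 9 = -99.
Step 2. [(-5*(2*(x^2))) - 9 = -99] the outer -9 inverts by adding 9. So sub: -5*(2*(x^2)) = -90.
Step 3. [-5*(2*(x^2)) = -90] -5 out front; divide by -5, so div: 2*(x^2) = 18.
Step 4. [2*(x^2) = 18] 2 out front; divide by 2 ⇒ div: x^2 = 9.
Step 5. [x^2 = 9] LHS squared, RHS 9 ≥ 0: apply √ (±). So sqrt: x = 3 or -3.

Answer: x ∈ {-3, 3}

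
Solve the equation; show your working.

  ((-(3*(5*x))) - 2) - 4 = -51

Step 1. [((-(3*(5*x))) - 2) - 4 = -51] 4 comes off first (add 4) ⇒ sub: (-(3*(5*x))) - 2 = -47.
Step 2. [(-(3*(5*x))) - 2 = -47] peel the -2: add 2 from each side ⇒ sub: -(3*(5*x)) = -45.
Step 3. [-(3*(5*x)) = -45] leading − — multiply by −1 ⇒ neg: 3*(5*x) = 45.
Step 4. [3*(5*x) = 45] 3·(inner) — divide through by 3, so div: 5*x = 15.
Step 5. [5*x = 15] 5 out front; divide by 5. So div: x = 3.

Answer: x ∈ {3}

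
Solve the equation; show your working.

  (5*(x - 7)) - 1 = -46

Step 1. [(5*(x - 7)) - 1 = -46] the outer -1 inverts by adding 1 ⇒ sub: 5*(x - 7) = -45.
Step 2. [5*(x - 7) = -45] 5 out front; divide by 5, so div: x - 7 = -9.
Step 3. [x - 7 = -9] -7 is outermost — add 7 both sides ⇒ sub: x = -2.

Answer: x ∈ {-2}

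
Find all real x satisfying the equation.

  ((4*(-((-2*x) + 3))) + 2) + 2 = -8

Step 1. [((4*(-((-2*x) + 3))) + 2) + 2 = -8] peel the +2: subtract 2 from each side ⇒ sub: (4*(-((-2*x) + 3))) + 2 = -10.
Step 2. [(4*(-((-2*x) + 3))) + 2 = -10] the outer +2 inverts by subtracting 2 ⇒ sub: 4*(-((-2*x) + 3)) = -12.
Step 3. [4*(-((-2*x) + 3)) = -12] LHS = 4·(…); ÷4 both sides ⇒ div: -((-2*x) + 3) = -3.
Step 4. [-((-2*x) + 3) = -3] leading − — multiply by −1. So neg: (-2*x) + 3 = 3.
Step 5. [(-2*x) + 3 = 3] +3 is outermost — subtract 3 both sides. So sub: -2*x = 0.
Step 6. [-2*x = 0] -2 out front; divide by -2, so div: x = 0.

Answer: x ∈ {0}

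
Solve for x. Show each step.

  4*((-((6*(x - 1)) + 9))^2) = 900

Step 1. [4*((-((6*(x - 1)) + 9))^2) = 900] leading coefficient 4: divide by 4 ⇒ div: (-((6*(x - 1)) + 9))^2 = 225.
Step 2. [(-((6*(x - 1)) + 9))^2 = 225] √ both sides: 225 ≥ 0 gives two branches. So sqrt: -((6*(x - 1)) + 9) = 15 or -15.
Step 3. [-((6*(x - 1)) + 9) = 15 or -15] leading − — multiply by −1, so neg: (6*(x - 1)) + 9 = -15 or 15.
Step 4. [(6*(x - 1)) + 9 = -15 or 15] +9 is outermost — subtract 9 both sides ⇒ sub: 6*(x - 1) = -24 or 6.
Step 5. [6*(x - 1) = -24 or 6] LHS = 6·(…); ÷6 both sides ⇒ div: x - 1 = -4 or 1.
Step 6. [x - 1 = -4 or 1] -1 is outermost — add 1 both sides ⇒ sub: x = -3 or 2.

Answer: x ∈ {-3, 2}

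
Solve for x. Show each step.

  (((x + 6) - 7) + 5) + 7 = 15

Step 1. [(((x + 6) - 7) + 5) + 7 = 15] +7 is outermost — subtract 7 both sides ⇒ sub: ((x + 6) - 7) + 5 = 8.
Step 2. [((x + 6) - 7) + 5 = 8] subtract 5: x sits inside (… + 5), so sub: (x + 6) - 7 = 3.
Step 3. [(x + 6) - 7 = 3] 7 comes off first (add 7). So sub: x + 6 = 10.
Step 4. [x + 6 = 10] 6 comes off first (subtract 6). So sub: x = 4.

Answer: x ∈ {4}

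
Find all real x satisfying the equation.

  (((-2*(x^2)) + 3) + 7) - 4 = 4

Step 1. [(((-2*(x^2)) + 3) + 7) - 4 = 4] the outer -4 inverts by adding 4 ⇒ sub: ((-2*(x^2)) + 3) + 7 = 8.
Step 2. [((-2*(x^2)) + 3) + 7 = 8] the outer +7 inverts by subtracting 7. So sub: (-2*(x^2)) + 3 = 1.
Step 3. [(-2*(x^2)) + 3 = 1] 3 comes off first (subtract 3). So sub: -2*(x^2) = -2.
Step 4. [-2*(x^2) = -2] -2 out front; divide by -2 ⇒ div: x^2 = 1.
Step 5. [x^2 = 1] √ both sides: 1 ≥ 0 gives two branches, so sqrt: x = 1 or -1.

Answer: x ∈ {-1, 1}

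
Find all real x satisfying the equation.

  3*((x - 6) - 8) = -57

Step 1. [3*((x - 6) - 8) = -57] LHS = 3·(…); ÷3 both sides. So div: (x - 6) - 8 = -19.
Step 2. [(x - 6) - 8 = -19] -8 is outermost — add 8 both sides. So sub: x - 6 = -11.
Step 3. [x - 6 = -11] add 6: x sits inside (… - 6) ⇒ sub: x = -5.

Answer: x ∈ {-5}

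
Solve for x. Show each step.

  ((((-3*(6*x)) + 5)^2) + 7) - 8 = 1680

Step 1. [((((-3*(6*x)) + 5)^2) + 7) - 8 = 1680] peel the -8: add 8 from each side. So sub: (((-3*(6*x)) + 5)^2) + 7 = 1688.
Step 2. [(((-3*(6*x)) + 5)^2) + 7 = 1688] 7 comes off first (subtract 7) ⇒ sub: ((-3*(6*x)) + 5)^2 = 1681.
Step 3. [((-3*(6*x)) + 5)^2 = 1681] 1681 ≥ 0, LHS is (·)² — take ±√. So sqrt: (-3*(6*x)) + 5 = 41 or -41.
Step 4. [(-3*(6*x)) + 5 = 41 or -41] +5 is outermost — subtract 5 both sides, so sub: -3*(6*x) = 36 or -46.
Step 5. [-3*(6*x) = 36 or -46] -3·(inner) — divide through by -3 ⇒ div: 6*x = -12 or 46/3.
Step 6. [6*x = -12 or 46/3] 6 out front; divide by 6, so div: x = -2 or 23/9.

Answer: x ∈ {-2, 23/9}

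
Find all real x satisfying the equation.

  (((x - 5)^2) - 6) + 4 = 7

Step 1. [(((x - 5)^2) - 6) + 4 = 7] +4 is outermost — subtract 4 both sides, so sub: ((x - 5)^2) - 6 = 3.
Step 2. [((x - 5)^2) - 6 = 3] -6 is outermost — add 6 both sides. So sub: (x - 5)^2 = 9.
Step 3. [(x - 5)^2 = 9] LHS squared, RHS 9 ≥ 0: apply √ (±). So sqrt: x - 5 = 3 or -3.
Step 4. [x - 5 = 3 or -3] add 5: x sits inside (… - 5). So sub: x = 8 or 2.

Answer: x ∈ {2, 8}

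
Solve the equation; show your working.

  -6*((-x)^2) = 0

Step 1. [-6*((-x)^2) = 0] LHS = -6·(…); ÷-6 both sides, so div: (-x)^2 = 0.
Step 2. [(-x)^2 = 0] LHS squared, RHS 0 ≥ 0: apply √ (±) ⇒ sqrt: -x = 0.
Step 3. [-x = 0] leading − — multiply by −1, so neg: x = 0.

Answer: x ∈ {0}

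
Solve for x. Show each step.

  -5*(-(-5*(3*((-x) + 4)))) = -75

Step 1. [-5*(-(-5*(3*((-x) + 4)))) = -75] -5·(inner) — divide through by -5. So div: -(-5*(3*((-x) + 4))) = 15.
Step 2. [-(-5*(3*((-x) + 4))) = 15] leading − — multiply by −1, so neg: -5*(3*((-x) + 4)) = -15.
Step 3. [-5*(3*((-x) + 4)) = -15] -5·(inner) — divide through by -5 ⇒ div: 3*((-x) + 4) = 3.
Step 4. [3*((-x) + 4) = 3] LHS = 3·(…); ÷3 both sides ⇒ div: (-x) + 4 = 1.
Step 5. [(-x) + 4 = 1] 4 comes off first (subtract 4). So sub: -x = -3.
Step 6. [-x = -3] leading − — multiply by −1. So neg: x = 3.

Answer: x ∈ {3}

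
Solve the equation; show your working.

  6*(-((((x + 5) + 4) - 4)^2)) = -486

Step 1. [6*(-((((x + 5) + 4) - 4)^2)) = -486] 6·(inner) — divide through by 6 ⇒ div: -((((x + 5) + 4) - 4)^2) = -81.
Step 2. [-((((x + 5) + 4) - 4)^2) = -81] flip signs both sides. So neg: (((x + 5) + 4) - 4)^2 = 81.
Step 3. [(((x + 5) + 4) - 4)^2 = 81] √ both sides: 81 ≥ 0 gives two branches, so sqrt: ((x + 5) + 4) - 4 = 9 or -9.
Step 4. [((x + 5) + 4) - 4 = 9 or -9] add 4: x sits inside (… - 4), so sub: (x + 5) + 4 = 13 or -5.
Step 5. [(x + 5) + 4 = 13 or -5] peel the +4: subtract 4 from each side ⇒ sub: x + 5 = 9 or -9.
Step 6. [x + 5 = 9 or -9] +5 is outermost — subtract 5 both sides ⇒ sub: x = 4 or -14.

Answer: x ∈ {-14, 4}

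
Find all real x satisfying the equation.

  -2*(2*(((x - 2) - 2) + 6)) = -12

Step 1. [-2*(2*(((x - 2) - 2) + 6)) = -12] -2 out front; divide by -2. So div: 2*(((x - 2) - 2) + 6) = 6.
Step 2. [2*(((x - 2) - 2) + 6) = 6] 2·(inner) — divide through by 2. So div: ((x - 2) - 2) + 6 = 3.
Step 3. [((x - 2) - 2) + 6 = 3] peel the +6: subtract 6 from each side, so sub: (x - 2) - 2 = -3.
Step 4. [(x - 2) - 2 = -3] the outer -2 inverts by adding 2. So sub: x - 2 = -1.
Step 5. [x - 2 = -1] the outer -2 inverts by adding 2 ⇒ sub: x = 1.

Answer: x ∈ {1}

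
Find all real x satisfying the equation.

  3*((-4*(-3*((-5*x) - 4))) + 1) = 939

Step 1. [3*((-4*(-3*((-5*x) - 4))) + 1) = 939] 3 out front; divide by 3, so div: (-4*(-3*((-5*x) - 4))) + 1 = 313.
Step 2. [(-4*(-3*((-5*x) - 4))) + 1 = 313] peel the +1: subtract 1 from each side, so sub: -4*(-3*((-5*x) - 4)) = 312.
Step 3. [-4*(-3*((-5*x) - 4)) = 312] divide by the outer -4. So div: -3*((-5*x) - 4) = -78.
Step 4. [-3*((-5*x) - 4) = -78] leading coefficient -3: divide by -3 ⇒ div: (-5*x) - 4 = 26.
Step 5. [(-5*x) - 4 = 26] the outer -4 inverts by adding 4, so sub: -5*x = 30.
Step 6. [-5*x = 30] -5·(inner) — divide through by -5, so div: x = -6.

Answer: x ∈ {-6}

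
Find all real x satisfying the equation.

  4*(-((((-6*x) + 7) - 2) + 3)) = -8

Step 1. [4*(-((((-6*x) + 7) - 2) + 3)) = -8] leading coefficient 4: divide by 4 ⇒ div: -((((-6*x) + 7) - 2) + 3) = -2.
Step 2. [-((((-6*x) + 7) - 2) + 3) = -2] leading − — multiply by −1. So neg: (((-6*x) + 7) - 2) + 3 = 2.
Step 3. [(((-6*x) + 7) - 2) + 3 = 2] 3 comes off first (subtract 3), so sub: ((-6*x) + 7) - 2 = -1.
Step 4. [((-6*x) + 7) - 2 = -1] the outer -2 inverts by adding 2, so sub: (-6*x) + 7 = 1.
Step 5. [(-6*x) + 7 = 1] the outer +7 inverts by subtracting 7 ⇒ sub: -6*x = -6.
Step 6. [-6*x = -6] leading coefficient -6: divide by -6 ⇒ div: x = 1.

Answer: x ∈ {1}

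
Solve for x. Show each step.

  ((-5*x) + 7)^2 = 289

Step 1. [((-5*x) + 7)^2 = 289] LHS squared, RHS 289 ≥ 0: apply √ (±). So sqrt: (-5*x) + 7 = 17 or -17.
Step 2. [(-5*x) + 7 = 17 or -17] the outer +7 inverts by subtracting 7, so sub: -5*x = 10 or -24.
Step 3. [-5*x = 10 or -24] divide by the outer -5. So div: x = -2 or 24/5.

Answer: x ∈ {-2, 24/5}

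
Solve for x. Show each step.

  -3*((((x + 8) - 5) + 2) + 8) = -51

Step 1. [-3*((((x + 8) - 5) + 2) + 8) = -51] -3 out front; divide by -3 ⇒ div: (((x + 8) - 5) + 2) + 8 = 17.
Step 2. [(((x + 8) - 5) + 2) + 8 = 17] 8 comes off first (subtract 8) ⇒ sub: ((x + 8) - 5) + 2 = 9.
Step 3. [((x + 8) - 5) + 2 = 9] peel the +2: subtract 2 from each side ⇒ sub: (x + 8) - 5 = 7.
Step 4. [(x + 8) - 5 = 7] the outer -5 inverts by adding 5. So sub: x + 8 = 12.
Step 5. [x + 8 = 12] 8 comes off first (subtract 8). So sub: x = 4.

Answer: x ∈ {4}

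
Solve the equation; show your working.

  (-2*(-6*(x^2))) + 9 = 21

Step 1. [(-2*(-6*(x^2))) + 9 = 21] 9 comes off first (subtract 9) ⇒ sub: -2*(-6*(x^2)) = 12.
Step 2. [-2*(-6*(x^2)) = 12] -2 out front; divide by -2. So div: -6*(x^2) = -6.
Step 3. [-6*(x^2) = -6] -6·(inner) — divide through by -6. So div: x^2 = 1.
Step 4. [x^2 = 1] √ both sides: 1 ≥ 0 gives two branches. So sqrt: x = 1 or -1.

Answer: x ∈ {-1, 1}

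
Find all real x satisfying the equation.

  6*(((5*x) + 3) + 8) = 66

Step 1. [6*(((5*x) + 3) + 8) = 66] LHS = 6·(…); ÷6 both sides, so div: ((5*x) + 3) + 8 = 11.
Step 2. [((5*x) + 3) + 8 = 11] +8 is outermost — subtract 8 both sides. So sub: (5*x) + 3 = 3.
Step 3. [(5*x) + 3 = 3] the outer +3 inverts by subtracting 3 ⇒ sub: 5*x = 0.
Step 4. [5*x = 0] 5·(inner) — divide through by 5, so div: x = 0.

Answer: x ∈ {0}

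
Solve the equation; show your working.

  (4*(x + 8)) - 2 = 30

Step 1. [(4*(x + 8)) - 2 = 30] -2 is outermost — add 2 both sides ⇒ sub: 4*(x + 8) = 32.
Step 2. [4*(x + 8) = 32] 4 out front; divide by 4 ⇒ div: x + 8 = 8.
Step 3. [x + 8 = 8] the outer +8 inverts by subtracting 8 ⇒ sub: x = 0.

Answer: x ∈ {0}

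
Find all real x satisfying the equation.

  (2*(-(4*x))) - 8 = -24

Step 1. [(2*(-(4*x))) - 8 = -24] common factor 2 (LHS and -24) — divide through, so factor: (-(4*x)) - 4 = -12.
Step 2. [(-(4*x)) - 4 = -12] -4 is outermost — add 4 both sides. So sub: -(4*x) = -8.
Step 3. [-(4*x) = -8] LHS negated; negate both sides ⇒ neg: 4*x = 8.
Step 4. [4*x = 8] leading coefficient 4: divide by 4. So div: x = 2.

Answer: x ∈ {2}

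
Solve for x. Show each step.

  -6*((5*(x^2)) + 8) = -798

Step 1. [-6*((5*(x^2)) + 8) = -798] leading coefficient -6: divide by -6, so div: (5*(x^2)) + 8 = 133.
Step 2. [(5*(x^2)) + 8 = 133] subtract 8: x sits inside (… + 8) ⇒ sub: 5*(x^2) = 125.
Step 3. [5*(x^2) = 125] 5·(inner) — divide through by 5, so div: x^2 = 25.
Step 4. [x^2 = 25] √ both sides: 25 ≥ 0 gives two branches ⇒ sqrt: x = 5 or -5.

Answer: x ∈ {-5, 5}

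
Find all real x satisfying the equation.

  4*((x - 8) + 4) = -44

Step 1. [4*((x - 8) + 4) = -44] leading coefficient 4: divide by 4. So div: (x - 8) + 4 = -11.
Step 2. [(x - 8) + 4 = -11] +4 is outermost — subtract 4 both sides. So sub: x - 8 = -15.
Step 3. [x - 8 = -15] 8 comes off first (add 8), so sub: x = -7.

Answer: x ∈ {-7}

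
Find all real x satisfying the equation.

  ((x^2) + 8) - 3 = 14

Step 1. [((x^2) + 8) - 3 = 14] the outer -3 inverts by adding 3. So sub: (x^2) + 8 = 17.
Step 2. [(x^2) + 8 = 17] 8 comes off first (subtract 8), so sub: x^2 = 9.
Step 3. [x^2 = 9] LHS squared, RHS 9 ≥ 0: apply √ (±), so sqrt: x = 3 or -3.

Answer: x ∈ {-3, 3}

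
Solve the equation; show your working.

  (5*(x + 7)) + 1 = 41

Step 1. [(5*(x + 7)) + 1 = 41] peel the +1: subtract 1 from each side. So sub: 5*(x + 7) = 40.
Step 2. [5*(x + 7) = 40] LHS = 5·(…); ÷5 both sides, so div: x + 7 = 8.
Step 3. [x + 7 = 8] +7 is outermost — subtract 7 both sides. So sub: x = 1.

Answer: x ∈ {1}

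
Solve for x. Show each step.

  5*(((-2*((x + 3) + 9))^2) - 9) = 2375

Step 1. [5*(((-2*((x + 3) + 9))^2) - 9) = 2375] LHS = 5·(…); ÷5 both sides ⇒ div: ((-2*((x + 3) + 9))^2) - 9 = 475.
Step 2. [((-2*((x + 3) + 9))^2) - 9 = 475] add 9: x sits inside (… - 9) ⇒ sub: (-2*((x + 3) + 9))^2 = 484.
Step 3. [(-2*((x + 3) + 9))^2 = 484] 484 ≥ 0, LHS is (·)² — take ±√, so sqrt: -2*((x + 3) + 9) = 22 or -22.
Step 4. [-2*((x + 3) + 9) = 22 or -22] divide by the outer -2 ⇒ div: (x + 3) + 9 = -11 or 11.
Step 5. [(x + 3) + 9 = -11 or 11] 9 comes off first (subtract 9). So sub: x + 3 = -20 or 2.
Step 6. [x + 3 = -20 or 2] +3 is outermost — subtract 3 both sides ⇒ sub: x = -23 or -1.

Answer: x ∈ {-23, -1}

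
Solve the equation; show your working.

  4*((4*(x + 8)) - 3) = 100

Step 1. [4*((4*(x + 8)) - 3) = 100] 4 out front; divide by 4 ⇒ div: (4*(x + 8)) - 3 = 25.
Step 2. [(4*(x + 8)) - 3 = 25] the outer -3 inverts by adding 3 ⇒ sub: 4*(x + 8) = 28.
Step 3. [4*(x + 8) = 28] divide by the outer 4. So div: x + 8 = 7.
Step 4. [x + 8 = 7] subtract 8: x sits inside (… + 8), so sub: x = -1.

Answer: x ∈ {-1}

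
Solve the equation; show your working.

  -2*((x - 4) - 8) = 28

Step 1. [-2*((x - 4) - 8) = 28] LHS = -2·(…); ÷-2 both sides, so div: (x - 4) - 8 = -14.
Step 2. [(x - 4) - 8 = -14] add 8: x sits inside (… - 8), so sub: x - 4 = -6.
Step 3. [x - 4 = -6] -4 is outermost — add 4 both sides ⇒ sub: x = -2.

Answer: x ∈ {-2}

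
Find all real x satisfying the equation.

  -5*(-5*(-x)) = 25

Step 1. [-5*(-5*(-x)) = 25] leading coefficient -5: divide by -5. So div: -5*(-x) = -5.
Step 2. [-5*(-x) = -5] leading coefficient -5: divide by -5. So div: -x = 1.
Step 3. [-x = 1] flip signs both sides. So neg: x = -1.

Answer: x ∈ {-1}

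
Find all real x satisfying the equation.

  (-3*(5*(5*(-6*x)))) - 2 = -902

Step 1. [(-3*(5*(5*(-6*x)))) - 2 = -902] -2 is outermost — add 2 both sides. So sub: -3*(5*(5*(-6*x))) = -900.
Step 2. [-3*(5*(5*(-6*x))) = -900] LHS = -3·(…); ÷-3 both sides. So div: 5*(5*(-6*x)) = 300.
Step 3. [5*(5*(-6*x)) = 300] leading coefficient 5: divide by 5, so div: 5*(-6*x) = 60.
Step 4. [5*(-6*x) = 60] LHS = 5·(…); ÷5 both sides, so div: -6*x = 12.
Step 5. [-6*x = 12] LHS = -6·(…); ÷-6 both sides, so div: x = -2.

Answer: x ∈ {-2}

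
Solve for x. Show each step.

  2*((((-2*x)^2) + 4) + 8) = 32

Step 1. [2*((((-2*x)^2) + 4) + 8) = 32] LHS = 2·(…); ÷2 both sides. So div: (((-2*x)^2) + 4) + 8 = 16.
Step 2. [(((-2*x)^2) + 4) + 8 = 16] 8 comes off first (subtract 8). So sub: ((-2*x)^2) + 4 = 8.
Step 3. [((-2*x)^2) + 4 = 8] peel the +4: subtract 4 from each side, so sub: (-2*x)^2 = 4.
Step 4. [(-2*x)^2 = 4] √ both sides: 4 ≥ 0 gives two branches. So sqrt: -2*x = 2 or -2.
Step 5. [-2*x = 2 or -2] LHS = -2·(…); ÷-2 both sides ⇒ div: x = -1 or 1.

Answer: x ∈ {-1, 1}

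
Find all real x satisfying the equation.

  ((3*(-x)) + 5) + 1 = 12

Step 1. [((3*(-x)) + 5) + 1 = 12] the outer +1 inverts by subtracting 1. So sub: (3*(-x)) + 5 = 11.
Step 2. [(3*(-x)) + 5 = 11] peel the +5: subtract 5 from each side, so sub: 3*(-x) = 6.
Step 3. [3*(-x) = 6] leading coefficient 3: divide by 3 ⇒ div: -x = 2.
Step 4. [-x = 2] LHS negated; negate both sides. So neg: x = -2.

Answer: x ∈ {-2}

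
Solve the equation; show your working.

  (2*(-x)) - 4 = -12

Step 1. [(2*(-x)) - 4 = -12] 2 divides every term; factor it out, so factor: (-x) - 2 = -6.
Step 2. [(-x) - 2 = -6] -2 is outermost — add 2 both sides, so sub: -x = -4.
Step 3. [-x = -4] flip signs both sides ⇒ neg: x = 4.

Answer: x ∈ {4}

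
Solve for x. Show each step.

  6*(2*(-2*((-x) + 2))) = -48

Step 1. [6*(2*(-2*((-x) + 2))) = -48] 6·(inner) — divide through by 6. So div: 2*(-2*((-x) + 2)) = -8.
Step 2. [2*(-2*((-x) + 2)) = -8] divide by the outer 2, so div: -2*((-x) + 2) = -4.
Step 3. [-2*((-x) + 2) = -4] -2·(inner) — divide through by -2 ⇒ div: (-x) + 2 = 2.
Step 4. [(-x) + 2 = 2] subtract 2: x sits inside (… + 2). So sub: -x = 0.
Step 5. [-x = 0] leading − — multiply by −1. So neg: x = 0.

Answer: x ∈ {0}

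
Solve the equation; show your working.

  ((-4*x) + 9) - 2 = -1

Step 1. [((-4*x) + 9) - 2 = -1] -2 is outermost — add 2 both sides, so sub: (-4*x) + 9 = 1.
Step 2. [(-4*x) + 9 = 1] the outer +9 inverts by subtracting 9, so sub: -4*x = -8.
Step 3. [-4*x = -8] leading coefficient -4: divide by -4. So div: x = 2.

Answer: x ∈ {2}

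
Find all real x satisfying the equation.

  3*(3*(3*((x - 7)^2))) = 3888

Step 1. [3*(3*(3*((x - 7)^2))) = 3888] LHS = 3·(…); ÷3 both sides ⇒ div: 3*(3*((x - 7)^2)) = 1296.
Step 2. [3*(3*((x - 7)^2)) = 1296] divide by the outer 3 ⇒ div: 3*((x - 7)^2) = 432.
Step 3. [3*((x - 7)^2) = 432] leading coefficient 3: divide by 3. So div: (x - 7)^2 = 144.
Step 4. [(x - 7)^2 = 144] 144 ≥ 0, LHS is (·)² — take ±√, so sqrt: x - 7 = 12 or -12.
Step 5. [x - 7 = 12 or -12] peel the -7: add 7 from each side. So sub: x = 19 or -5.

Answer: x ∈ {-5, 19}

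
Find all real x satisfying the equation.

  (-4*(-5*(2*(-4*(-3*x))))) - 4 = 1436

Step 1. [(-4*(-5*(2*(-4*(-3*x))))) - 4 = 1436] common factor -4 (LHS and 1436) — divide through, so factor: (-5*(2*(-4*(-3*x)))) + 1 = -359.
Step 2. [(-5*(2*(-4*(-3*x)))) + 1 = -359] the outer +1 inverts by subtracting 1 ⇒ sub: -5*(2*(-4*(-3*x))) = -360.
Step 3. [-5*(2*(-4*(-3*x))) = -360] divide by the outer -5 ⇒ div: 2*(-4*(-3*x)) = 72.
Step 4. [2*(-4*(-3*x)) = 72] divide by the outer 2. So div: -4*(-3*x) = 36.
Step 5. [-4*(-3*x) = 36] -4·(inner) — divide through by -4 ⇒ div: -3*x = -9.
Step 6. [-3*x = -9] divide by the outer -3 ⇒ div: x = 3.

Answer: x ∈ {3}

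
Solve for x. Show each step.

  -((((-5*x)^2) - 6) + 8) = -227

Step 1. [-((((-5*x)^2) - 6) + 8) = -227] LHS negated; negate both sides ⇒ neg: (((-5*x)^2) - 6) + 8 = 227.
Step 2. [(((-5*x)^2) - 6) + 8 = 227] +8 is outermost — subtract 8 both sides ⇒ sub: ((-5*x)^2) - 6 = 219.
Step 3. [((-5*x)^2) - 6 = 219] the outer -6 inverts by adding 6 ⇒ sub: (-5*x)^2 = 225.
Step 4. [(-5*x)^2 = 225] √ both sides: 225 ≥ 0 gives two branches ⇒ sqrt: -5*x = 15 or -15.
Step 5. [-5*x = 15 or -15] -5 out front; divide by -5 ⇒ div: x = -3 or 3.

Answer: x ∈ {-3, 3}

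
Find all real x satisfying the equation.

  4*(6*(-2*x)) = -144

Step 1. [4*(6*(-2*x)) = -144] leading coefficient 4: divide by 4 ⇒ div: 6*(-2*x) = -36.
Step 2. [6*(-2*x) = -36] 6 out front; divide by 6 ⇒ div: -2*x = -6.
Step 3. [-2*x = -6] -2 out front; divide by -2, so div: x = 3.

Answer: x ∈ {3}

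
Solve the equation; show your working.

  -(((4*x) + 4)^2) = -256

Step 1. [-(((4*x) + 4)^2) = -256] LHS negated; negate both sides. So neg: ((4*x) + 4)^2 = 256.
Step 2. [((4*x) + 4)^2 = 256] LHS squared, RHS 256 ≥ 0: apply √ (±). So sqrt: (4*x) + 4 = 16 or -16.
Step 3. [(4*x) + 4 = 16 or -16] the outer +4 inverts by subtracting 4. So sub: 4*x = 12 or -20.
Step 4. [4*x = 12 or -20] divide by the outer 4 ⇒ div: x = 3 or -5.

Answer: x ∈ {-5, 3}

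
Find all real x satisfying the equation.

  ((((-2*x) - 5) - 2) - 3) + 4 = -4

Step 1. [((((-2*x) - 5) - 2) - 3) + 4 = -4] the outer +4 inverts by subtracting 4. So sub: (((-2*x) - 5) - 2) - 3 = -8.
Step 2. [(((-2*x) - 5) - 2) - 3 = -8] 3 comes off first (add 3) ⇒ sub: ((-2*x) - 5) - 2 = -5.
Step 3. [((-2*x) - 5) - 2 = -5] add 2: x sits inside (… - 2). So sub: (-2*x) - 5 = -3.
Step 4. [(-2*x) - 5 = -3] 5 comes off first (add 5) ⇒ sub: -2*x = 2.
Step 5. [-2*x = 2] -2·(inner) — divide through by -2 ⇒ div: x = -1.

Answer: x ∈ {-1}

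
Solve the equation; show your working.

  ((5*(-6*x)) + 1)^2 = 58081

Step 1. [((5*(-6*x)) + 1)^2 = 58081] LHS squared, RHS 58081 ≥ 0: apply √ (±). So sqrt: (5*(-6*x)) + 1 = 241 or -241.
Step 2. [(5*(-6*x)) + 1 = 241 or -241] 1 comes off first (subtract 1) ⇒ sub: 5*(-6*x) = 240 or -242.
Step 3. [5*(-6*x) = 240 or -242] divide by the outer 5. So div: -6*x = 48 or -242/5.
Step 4. [-6*x = 48 or -242/5] -6 out front; divide by -6 ⇒ div: x = -8 or 121/15.

Answer: x ∈ {-8, 121/15}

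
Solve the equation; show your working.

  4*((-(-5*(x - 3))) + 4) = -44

Step 1. [4*((-(-5*(x - 3))) + 4) = -44] 4·(inner) — divide through by 4, so div: (-(-5*(x - 3))) + 4 = -11.
Step 2. [(-(-5*(x - 3))) + 4 = -11] 4 comes off first (subtract 4) ⇒ sub: -(-5*(x - 3)) = -15.
Step 3. [-(-5*(x - 3)) = -15] flip signs both sides ⇒ neg: -5*(x - 3) = 15.
Step 4. [-5*(x - 3) = 15] divide by the outer -5, so div: x - 3 = -3.
Step 5. [x - 3 = -3] peel the -3: add 3 from each side, so sub: x = 0.

Answer: x ∈ {0}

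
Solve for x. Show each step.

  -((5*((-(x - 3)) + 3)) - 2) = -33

Step 1. [-((5*((-(x - 3)) + 3)) - 2) = -33] leading − — multiply by −1 ⇒ neg: (5*((-(x - 3)) + 3)) - 2 = 33.
Step 2. [(5*((-(x - 3)) + 3)) - 2 = 33] add 2: x sits inside (… - 2), so sub: 5*((-(x - 3)) + 3) = 35.
Step 3. [5*((-(x - 3)) + 3) = 35] divide by the outer 5, so div: (-(x - 3)) + 3 = 7.
Step 4. [(-(x - 3)) + 3 = 7] peel the +3: subtract 3 from each side. So sub: -(x - 3) = 4.
Step 5. [-(x - 3) = 4] leading − — multiply by −1, so neg: x - 3 = -4.
Step 6. [x - 3 = -4] peel the -3: add 3 from each side. So sub: x = -1.

Answer: x ∈ {-1}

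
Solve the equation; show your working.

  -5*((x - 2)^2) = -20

Step 1. [-5*((x - 2)^2) = -20] -5·(inner) — divide through by -5 ⇒ div: (x - 2)^2 = 4.
Step 2. [(x - 2)^2 = 4] 4 ≥ 0, LHS is (·)² — take ±√, so sqrt: x - 2 = 2 or -2.
Step 3. [x - 2 = 2 or -2] 2 comes off first (add 2), so sub: x = 4 or 0.

Answer: x ∈ {0, 4}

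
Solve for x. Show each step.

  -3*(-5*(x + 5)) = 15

Step 1. [-3*(-5*(x + 5)) = 15] LHS = -3·(…); ÷-3 both sides ⇒ div: -5*(x + 5) = -5.
Step 2. [-5*(x + 5) = -5] LHS = -5·(…); ÷-5 both sides, so div: x + 5 = 1.
Step 3. [x + 5 = 1] peel the +5: subtract 5 from each side, so sub: x = -4.

Answer: x ∈ {-4}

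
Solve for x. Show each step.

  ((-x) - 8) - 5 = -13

Step 1. [((-x) - 8) - 5 = -13] -5 is outermost — add 5 both sides ⇒ sub: (-x) - 8 = -8.
Step 2. [(-x) - 8 = -8] the outer -8 inverts by adding 8 ⇒ sub: -x = 0.
Step 3. [-x = 0] leading − — multiply by −1. So neg: x = 0.

Answer: x ∈ {0}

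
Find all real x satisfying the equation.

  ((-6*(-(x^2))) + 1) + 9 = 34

Step 1. [((-6*(-(x^2))) + 1) + 9 = 34] 9 comes off first (subtract 9), so sub: (-6*(-(x^2))) + 1 = 25.
Step 2. [(-6*(-(x^2))) + 1 = 25] +1 is outermost — subtract 1 both sides ⇒ sub: -6*(-(x^2)) = 24.
Step 3. [-6*(-(x^2)) = 24] leading coefficient -6: divide by -6, so div: -(x^2) = -4.
Step 4. [-(x^2) = -4] LHS negated; negate both sides. So neg: x^2 = 4.
Step 5. [x^2 = 4] √ both sides: 4 ≥ 0 gives two branches. So sqrt: x = 2 or -2.

Answer: x ∈ {-2, 2}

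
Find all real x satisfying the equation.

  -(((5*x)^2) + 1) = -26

Step 1. [-(((5*x)^2) + 1) = -26] leading − — multiply by −1 ⇒ neg: ((5*x)^2) + 1 = 26.
Step 2. [((5*x)^2) + 1 = 26] the outer +1 inverts by subtracting 1 ⇒ sub: (5*x)^2 = 25.
Step 3. [(5*x)^2 = 25] √ both sides: 25 ≥ 0 gives two branches, so sqrt: 5*x = 5 or -5.
Step 4. [5*x = 5 or -5] divide by the outer 5. So div: x = 1 or -1.

Answer: x ∈ {-1, 1}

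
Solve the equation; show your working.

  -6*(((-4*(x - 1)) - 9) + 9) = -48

Step 1. [-6*(((-4*(x - 1)) - 9) + 9) = -48] leading coefficient -6: divide by -6 ⇒ div: ((-4*(x - 1)) - 9) + 9 = 8.
Step 2. [((-4*(x - 1)) - 9) + 9 = 8] +9 is outermost — subtract 9 both sides, so sub: (-4*(x - 1)) - 9 = -1.
Step 3. [(-4*(x - 1)) - 9 = -1] -9 is outermost — add 9 both sides, so sub: -4*(x - 1) = 8.
Step 4. [-4*(x - 1) = 8] -4·(inner) — divide through by -4 ⇒ div: x - 1 = -2.
Step 5. [x - 1 = -2] peel the -1: add 1 from each side ⇒ sub: x = -1.

Answer: x ∈ {-1}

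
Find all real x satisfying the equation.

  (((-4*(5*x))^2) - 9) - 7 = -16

Step 1. [(((-4*(5*x))^2) - 9) - 7 = -16] 7 comes off first (add 7). So sub: ((-4*(5*x))^2) - 9 = -9.
Step 2. [((-4*(5*x))^2) - 9 = -9] peel the -9: add 9 from each side ⇒ sub: (-4*(5*x))^2 = 0.
Step 3. [(-4*(5*x))^2 = 0] √ both sides: 0 ≥ 0 gives two branches ⇒ sqrt: -4*(5*x) = 0.
Step 4. [-4*(5*x) = 0] leading coefficient -4: divide by -4. So div: 5*x = 0.
Step 5. [5*x = 0] 5·(inner) — divide through by 5, so div: x = 0.

Answer: x ∈ {0}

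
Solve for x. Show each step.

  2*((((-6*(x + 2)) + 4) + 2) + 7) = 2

Step 1. [2*((((-6*(x + 2)) + 4) + 2) + 7) = 2] LHS = 2·(…); ÷2 both sides ⇒ div: (((-6*(x + 2)) + 4) + 2) + 7 = 1.
Step 2. [(((-6*(x + 2)) + 4) + 2) + 7 = 1] peel the +7: subtract 7 from each side, so sub: ((-6*(x + 2)) + 4) + 2 = -6.
Step 3. [((-6*(x + 2)) + 4) + 2 = -6] peel the +2: subtract 2 from each side, so sub: (-6*(x + 2)) + 4 = -8.
Step 4. [(-6*(x + 2)) + 4 = -8] peel the +4: subtract 4 from each side. So sub: -6*(x + 2) = -12.
Step 5. [-6*(x + 2) = -12] divide by the outer -6 ⇒ div: x + 2 = 2.
Step 6. [x + 2 = 2] +2 is outermost — subtract 2 both sides ⇒ sub: x = 0.

Answer: x ∈ {0}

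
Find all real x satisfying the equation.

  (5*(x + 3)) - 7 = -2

Step 1. [(5*(x + 3)) - 7 = -2] add 7: x sits inside (… - 7) ⇒ sub: 5*(x + 3) = 5.
Step 2. [5*(x + 3) = 5] 5·(inner) — divide through by 5 ⇒ div: x + 3 = 1.
Step 3. [x + 3 = 1] subtract 3: x sits inside (… + 3) ⇒ sub: x = -2.

Answer: x ∈ {-2}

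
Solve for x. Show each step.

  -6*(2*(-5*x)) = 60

Step 1. [-6*(2*(-5*x)) = 60] divide by the outer -6. So div: 2*(-5*x) = -10.
Step 2. [2*(-5*x) = -10] LHS = 2·(…); ÷2 both sides, so div: -5*x = -5.
Step 3. [-5*x = -5] -5·(inner) — divide through by -5 ⇒ div: x = 1.

Answer: x ∈ {1}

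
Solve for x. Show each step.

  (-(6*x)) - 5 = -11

Step 1. [(-(6*x)) - 5 = -11] the outer -5 inverts by adding 5. So sub: -(6*x) = -6.
Step 2. [-(6*x) = -6] flip signs both sides ⇒ neg: 6*x = 6.
Step 3. [6*x = 6] leading coefficient 6: divide by 6. So div: x = 1.

Answer: x ∈ {1}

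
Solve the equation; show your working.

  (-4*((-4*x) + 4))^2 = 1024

Step 1. [(-4*((-4*x) + 4))^2 = 1024] √ both sides: 1024 ≥ 0 gives two branches, so sqrt: -4*((-4*x) + 4) = 32 or -32.
Step 2. [-4*((-4*x) + 4) = 32 or -32] -4·(inner) — divide through by -4 ⇒ div: (-4*x) + 4 = -8 or 8.
Step 3. [(-4*x) + 4 = -8 or 8] subtract 4: x sits inside (… + 4). So sub: -4*x = -12 or 4.
Step 4. [-4*x = -12 or 4] -4·(inner) — divide through by -4. So div: x = 3 or -1.

Answer: x ∈ {-1, 3}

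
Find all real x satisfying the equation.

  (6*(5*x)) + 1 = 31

Step 1. [(6*(5*x)) + 1 = 31] 1 comes off first (subtract 1), so sub: 6*(5*x) = 30.
Step 2. [6*(5*x) = 30] LHS = 6·(…); ÷6 both sides, so div: 5*x = 5.
Step 3. [5*x = 5] divide by the outer 5. So div: x = 1.

Answer: x ∈ {1}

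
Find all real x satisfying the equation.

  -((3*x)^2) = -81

Step 1. [-((3*x)^2) = -81] LHS negated; negate both sides, so neg: (3*x)^2 = 81.
Step 2. [(3*x)^2 = 81] √ both sides: 81 ≥ 0 gives two branches. So sqrt: 3*x = 9 or -9.
Step 3. [3*x = 9 or -9] leading coefficient 3: divide by 3 ⇒ div: x = 3 or -3.

Answer: x ∈ {-3, 3}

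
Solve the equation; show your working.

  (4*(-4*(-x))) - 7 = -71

Step 1. [(4*(-4*(-x))) - 7 = -71] the outer -7 inverts by adding 7 ⇒ sub: 4*(-4*(-x)) = -64.
Step 2. [4*(-4*(-x)) = -64] LHS = 4·(…); ÷4 both sides ⇒ div: -4*(-x) = -16.
Step 3. [-4*(-x) = -16] -4·(inner) — divide through by -4, so div: -x = 4.
Step 4. [-x = 4] leading − — multiply by −1. So neg: x = -4.

Answer: x ∈ {-4}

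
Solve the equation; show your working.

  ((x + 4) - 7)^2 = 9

Step 1. [((x + 4) - 7)^2 = 9] √ both sides: 9 ≥ 0 gives two branches. So sqrt: (x + 4) - 7 = 3 or -3.
Step 2. [(x + 4) - 7 = 3 or -3] the outer -7 inverts by adding 7 ⇒ sub: x + 4 = 10 or 4.
Step 3. [x + 4 = 10 or 4] +4 is outermost — subtract 4 both sides. So sub: x = 6 or 0.

Answer: x ∈ {0, 6}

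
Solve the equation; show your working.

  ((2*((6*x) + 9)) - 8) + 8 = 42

Step 1. [((2*((6*x) + 9)) - 8) + 8 = 42] subtract 8: x sits inside (… + 8) ⇒ sub: (2*((6*x) + 9)) - 8 = 34.
Step 2. [(2*((6*x) + 9)) - 8 = 34] common factor 2 (LHS and 34) — divide through, so factor: ((6*x) + 9) - 4 = 17.
Step 3. [((6*x) + 9) - 4 = 17] the outer -4 inverts by adding 4, so sub: (6*x) + 9 = 21.
Step 4. [(6*x) + 9 = 21] subtract 9: x sits inside (… + 9) ⇒ sub: 6*x = 12.
Step 5. [6*x = 12] leading coefficient 6: divide by 6. So div: x = 2.

Answer: x ∈ {2}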